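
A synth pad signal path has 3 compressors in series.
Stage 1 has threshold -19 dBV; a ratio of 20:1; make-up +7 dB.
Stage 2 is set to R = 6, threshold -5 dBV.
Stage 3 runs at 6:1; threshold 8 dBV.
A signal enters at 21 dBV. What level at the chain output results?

Stage 1: overshoot 40 dB → 40/20 = 2 dB → -17 dBV; +7 dB make-up → -10 dBV.
Stage 2: below threshold (-10 ≤ -5); passes unchanged; output -10 dBV.
Stage 3: -10 dBV is at or below the 8 dBV threshold — no compression; output -10 dBV.

-10 dBV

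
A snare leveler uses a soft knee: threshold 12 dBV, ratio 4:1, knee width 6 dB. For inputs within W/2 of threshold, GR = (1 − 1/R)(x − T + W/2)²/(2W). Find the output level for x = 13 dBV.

x − T + W/2 = 13 − 12 + 3 = 4.
GR = (1 − 1/4) × 4² / 12 = 0.75 × 16 / 12 = 1 dB.
Output = 13 − 1 = 12 dBV.

12 dBV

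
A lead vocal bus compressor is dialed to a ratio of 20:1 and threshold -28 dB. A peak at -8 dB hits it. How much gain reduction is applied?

19 dB

The signal is 20 dB above threshold.
After 20:1 compression the overshoot becomes 20/20 = 1 dB.
So the signal is attenuated by 20 − 1 = 19 dB.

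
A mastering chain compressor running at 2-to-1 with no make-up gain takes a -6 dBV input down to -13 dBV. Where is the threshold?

-20 dBV

Input is 14 dB above T (since output overshoot × R = input overshoot: (-13 − T)·2 = -6 − T gives T = -20 dBV).
Check: -20 + (-6 − (-20))/2 = -20 + 7 = -13 dBV. ✓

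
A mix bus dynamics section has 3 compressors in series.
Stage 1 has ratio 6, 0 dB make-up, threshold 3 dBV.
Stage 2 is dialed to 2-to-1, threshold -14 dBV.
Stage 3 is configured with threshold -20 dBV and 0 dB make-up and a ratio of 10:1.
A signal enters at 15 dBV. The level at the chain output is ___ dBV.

Stage 1: 15 dBV is 12 dB over 3 dBV; at 6:1 that becomes 2 dB over, giving 5 dBV.
Stage 2: 5 dBV is 19 dB over -14 dBV; at 2:1 that becomes 9.5 dB over, giving -4.5 dBV.
Stage 3: -4.5 dBV is 15.5 dB over -20 dBV; at 10:1 that becomes 1.55 dB over, giving -18.45 dBV.

-18.45 dBV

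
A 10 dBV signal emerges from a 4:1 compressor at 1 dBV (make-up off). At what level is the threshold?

Let T be the threshold. Output overshoot = (input overshoot)/R, so 1 − T = (10 − T)/4.
4·(1 − T) = 10 − T → 3·T = 4 − 10 = -6.
T = -6/3 = -2 dBV.

-2 dBV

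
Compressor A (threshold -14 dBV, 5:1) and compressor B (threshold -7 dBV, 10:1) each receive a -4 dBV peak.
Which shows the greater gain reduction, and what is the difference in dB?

A: overshoot 10 dB → output overshoot 2 dB → GR 8 dB.
B: overshoot 3 dB → output overshoot 0.3 dB → GR 2.7 dB.
Difference: 5.3 dB in favour of A.

A, by 5.3 dB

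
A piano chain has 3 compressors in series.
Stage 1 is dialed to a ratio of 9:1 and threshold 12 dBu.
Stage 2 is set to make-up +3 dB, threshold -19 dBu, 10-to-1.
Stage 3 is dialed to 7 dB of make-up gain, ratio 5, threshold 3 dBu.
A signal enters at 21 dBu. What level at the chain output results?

Stage 1: 21 dBu is 9 dB over 12 dBu; at 9:1 that becomes 1 dB over, giving 13 dBu.
Stage 2: 32 dB above -19 dBu, reduced 10:1 to 3.2 dB above → -15.8 dBu; +3 dB make-up → -12.8 dBu.
Stage 3: below threshold (-12.8 ≤ 3); passes unchanged; make-up brings it to -5.8 dBu.

-5.8 dBu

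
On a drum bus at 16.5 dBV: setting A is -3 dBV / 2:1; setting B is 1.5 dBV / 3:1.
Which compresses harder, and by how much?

B, by 0.25 dB

A: 19.5 dB over, compressed to 9.75 dB over, so 9.75 dB of GR.
B: 15 dB over, compressed to 5 dB over, so 10 dB of GR.
B reduces 0.25 dB more.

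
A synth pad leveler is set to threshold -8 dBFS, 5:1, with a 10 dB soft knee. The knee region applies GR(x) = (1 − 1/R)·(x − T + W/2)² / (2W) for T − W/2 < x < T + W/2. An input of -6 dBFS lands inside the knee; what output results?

-7.96 dBFS

x − T + W/2 = -6 − (-8) + 5 = 7.
GR = (1 − 1/5) × 7² / 20 = 0.8 × 49 / 20 = 1.96 dB.
Output = -6 − 1.96 = -7.96 dBFS.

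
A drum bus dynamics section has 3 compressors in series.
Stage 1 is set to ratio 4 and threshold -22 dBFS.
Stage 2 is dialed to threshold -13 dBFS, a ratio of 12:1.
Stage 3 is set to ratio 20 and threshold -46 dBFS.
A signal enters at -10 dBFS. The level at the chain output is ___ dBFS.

Stage 1: -10 dBFS is 12 dB over -22 dBFS; at 4:1 that becomes 3 dB over, giving -19 dBFS.
Stage 2: -19 dBFS ≤ -13 dBFS, so stage 2 doesn't engage; output -19 dBFS.
Stage 3: 27 dB above -46 dBFS, reduced 20:1 to 1.35 dB above → -44.65 dBFS.

-44.65 dBFS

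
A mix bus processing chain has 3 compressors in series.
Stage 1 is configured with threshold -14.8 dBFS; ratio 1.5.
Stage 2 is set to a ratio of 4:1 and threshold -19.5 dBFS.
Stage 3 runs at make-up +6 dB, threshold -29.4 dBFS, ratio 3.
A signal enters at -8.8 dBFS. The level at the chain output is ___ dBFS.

Stage 1: overshoot 6 dB → 6/1.5 = 4 dB → -10.8 dBFS.
Stage 2: 8.7 dB above -19.5 dBFS, reduced 4:1 to 2.175 dB above → -17.325 dBFS.
Stage 3: 12.075 dB above -29.4 dBFS, reduced 3:1 to 4.025 dB above → -25.375 dBFS; +6 dB make-up → -19.375 dBFS.

-19.375 dBFS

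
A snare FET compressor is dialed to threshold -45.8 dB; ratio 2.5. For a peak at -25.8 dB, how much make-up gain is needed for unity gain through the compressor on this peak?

12 dB

Without make-up, output = threshold + overshoot/2.5 = -45.8 + 8 = -37.8 dB.
Gap to target: 12 dB.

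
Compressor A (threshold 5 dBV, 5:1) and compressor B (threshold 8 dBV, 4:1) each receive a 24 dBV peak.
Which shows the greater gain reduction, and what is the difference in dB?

A: GR = 19 − 19/5 = 15.2 dB.
B: GR = 16 − 16/4 = 12 dB.
A applies 3.2 dB more gain reduction.

A, by 3.2 dB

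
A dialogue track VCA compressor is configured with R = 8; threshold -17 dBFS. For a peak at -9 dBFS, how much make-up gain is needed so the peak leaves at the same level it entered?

7 dB

Without make-up, output = threshold + overshoot/8 = -17 + 1 = -16 dBFS.
Gap to target: 7 dB.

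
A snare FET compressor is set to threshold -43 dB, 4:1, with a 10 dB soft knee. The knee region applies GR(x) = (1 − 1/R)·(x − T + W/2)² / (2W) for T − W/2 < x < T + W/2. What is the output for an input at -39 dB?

-42.0375 dB

x − T + W/2 = -39 − (-43) + 5 = 9.
GR = (1 − 1/4) × 9² / 20 = 0.75 × 81 / 20 = 3.0375 dB.
Output = -39 − 3.0375 = -42.0375 dB.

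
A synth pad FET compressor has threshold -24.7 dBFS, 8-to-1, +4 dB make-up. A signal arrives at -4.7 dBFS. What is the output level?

-18.2 dBFS

-4.7 dBFS sits 20 dB over threshold.
8:1 compression reduces that to 20/8 = 2.5 dB over.
So the level is -24.7 + 2.5 = -22.2 dBFS; make-up adds 4 dB, giving -18.2 dBFS.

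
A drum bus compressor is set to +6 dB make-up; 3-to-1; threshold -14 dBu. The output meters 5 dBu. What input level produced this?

25 dBu

Before make-up, the level was 5 − 6 = -1 dBu.
The compressed level sits -1 − (-14) = 13 dB over threshold.
Input overshoot = R × output overshoot = 39 dB → input = -14 + 39 = 25 dBu.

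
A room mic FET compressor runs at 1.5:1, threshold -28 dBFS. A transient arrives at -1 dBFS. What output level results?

-10 dBFS

Overshoot: -1 − (-28) = 27 dB.
At 1.5:1 the overshoot is divided by 1.5, leaving 18 dB above threshold.
Output = -28 + 18 = -10 dBFS.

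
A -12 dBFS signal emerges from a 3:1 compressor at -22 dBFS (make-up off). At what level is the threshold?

Input is 15 dB above T (since output overshoot × R = input overshoot: (-22 − T)·3 = -12 − T gives T = -27 dBFS).
Check: -27 + (-12 − (-27))/3 = -27 + 5 = -22 dBFS. ✓

-27 dBFS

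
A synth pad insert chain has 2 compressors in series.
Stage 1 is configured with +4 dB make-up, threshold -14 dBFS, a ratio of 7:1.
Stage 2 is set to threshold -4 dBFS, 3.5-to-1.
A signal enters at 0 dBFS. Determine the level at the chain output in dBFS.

-8 dBFS

Stage 1: 14 dB above -14 dBFS, reduced 7:1 to 2 dB above → -12 dBFS; +4 dB make-up → -8 dBFS.
Stage 2: -8 dBFS is at or below the -4 dBFS threshold — no compression; output -8 dBFS.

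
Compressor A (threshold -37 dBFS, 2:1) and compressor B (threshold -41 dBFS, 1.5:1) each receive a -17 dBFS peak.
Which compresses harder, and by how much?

A, by 2 dB

A: overshoot 20 dB → output overshoot 10 dB → GR 10 dB.
B: overshoot 24 dB → output overshoot 16 dB → GR 8 dB.
A applies 2 dB more gain reduction.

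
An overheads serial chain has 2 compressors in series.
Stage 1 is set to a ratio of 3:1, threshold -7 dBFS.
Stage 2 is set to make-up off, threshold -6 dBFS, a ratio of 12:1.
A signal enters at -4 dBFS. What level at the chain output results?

Stage 1: overshoot 3 dB → 3/3 = 1 dB → -6 dBFS.
Stage 2: -6 dBFS ≤ -6 dBFS, so stage 2 doesn't engage; output -6 dBFS.

-6 dBFS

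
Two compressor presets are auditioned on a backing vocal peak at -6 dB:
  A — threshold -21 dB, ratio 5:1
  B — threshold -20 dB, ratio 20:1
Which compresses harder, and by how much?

B, by 1.3 dB

A: overshoot 15 dB → output overshoot 3 dB → GR 12 dB.
B: overshoot 14 dB → output overshoot 0.7 dB → GR 13.3 dB.
B reduces 1.3 dB more.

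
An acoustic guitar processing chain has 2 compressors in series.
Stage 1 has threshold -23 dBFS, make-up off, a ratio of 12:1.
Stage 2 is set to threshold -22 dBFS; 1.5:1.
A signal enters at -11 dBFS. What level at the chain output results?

-22 dBFS

Stage 1: 12 dB above -23 dBFS, reduced 12:1 to 1 dB above → -22 dBFS.
Stage 2: below threshold (-22 ≤ -22); passes unchanged; output -22 dBFS.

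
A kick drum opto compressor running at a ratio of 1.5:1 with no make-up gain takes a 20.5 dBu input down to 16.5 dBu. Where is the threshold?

8.5 dBu

Input is 12 dB above T (since output overshoot × R = input overshoot: (16.5 − T)·1.5 = 20.5 − T gives T = 8.5 dBu).
Check: 8.5 + (20.5 − 8.5)/1.5 = 8.5 + 8 = 16.5 dBu. ✓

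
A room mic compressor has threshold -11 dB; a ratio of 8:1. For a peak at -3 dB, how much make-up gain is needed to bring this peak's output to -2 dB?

The peak compresses to -11 + 8/8 = -10 dB.
To reach -2 dB requires -2 − (-10) = 8 dB of make-up.

8 dB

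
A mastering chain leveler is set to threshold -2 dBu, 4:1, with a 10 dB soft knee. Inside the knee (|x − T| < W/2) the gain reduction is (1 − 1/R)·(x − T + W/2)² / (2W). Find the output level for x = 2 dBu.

-1.0375 dBu

x − T + W/2 = 2 − (-2) + 5 = 9.
GR = (1 − 1/4) × 9² / 20 = 0.75 × 81 / 20 = 3.0375 dB.
Output = 2 − 3.0375 = -1.0375 dBu.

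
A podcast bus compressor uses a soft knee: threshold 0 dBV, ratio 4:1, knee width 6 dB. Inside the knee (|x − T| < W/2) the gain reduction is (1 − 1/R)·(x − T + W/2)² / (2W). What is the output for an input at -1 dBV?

-1.25 dBV

x − T + W/2 = -1 − 0 + 3 = 2.
GR = (1 − 1/4) × 2² / 12 = 0.75 × 4 / 12 = 0.25 dB.
Output = -1 − 0.25 = -1.25 dBV.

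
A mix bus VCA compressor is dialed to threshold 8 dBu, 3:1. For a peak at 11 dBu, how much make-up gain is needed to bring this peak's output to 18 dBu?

The peak compresses to 8 + 3/3 = 9 dBu.
To reach 18 dBu requires 18 − 9 = 9 dB of make-up.

9 dB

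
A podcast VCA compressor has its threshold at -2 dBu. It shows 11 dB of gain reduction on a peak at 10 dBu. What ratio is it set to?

Input overshoot = 10 − (-2) = 12 dB.
Output overshoot = 12 − 11 = 1 dB.
Ratio = input overshoot / output overshoot = 12 / 1 = 12.

12:1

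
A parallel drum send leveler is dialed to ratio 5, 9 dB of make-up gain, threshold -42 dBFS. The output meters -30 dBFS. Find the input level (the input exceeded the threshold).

Before make-up, the level was -30 − 9 = -39 dBFS.
Post-compression overshoot = -39 − (-42) = 3 dB.
Input overshoot = R × output overshoot = 15 dB → input = -42 + 15 = -27 dBFS.

-27 dBFS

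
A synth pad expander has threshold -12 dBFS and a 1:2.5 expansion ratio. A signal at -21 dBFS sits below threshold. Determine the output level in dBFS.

-34.5 dBFS

Below threshold, a 1:2.5 expander applies gain = (2.5−1)×(T − x) of attenuation.
(2.5−1) × 9 = 13.5 dB, so output = -21 − 13.5 = -34.5 dBFS.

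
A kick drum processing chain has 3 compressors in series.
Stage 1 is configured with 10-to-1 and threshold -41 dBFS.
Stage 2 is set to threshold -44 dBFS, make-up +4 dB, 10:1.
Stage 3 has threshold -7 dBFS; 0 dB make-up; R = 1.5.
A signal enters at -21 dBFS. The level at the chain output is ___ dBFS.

-39.5 dBFS

Stage 1: 20 dB above -41 dBFS, reduced 10:1 to 2 dB above → -39 dBFS.
Stage 2: 5 dB above -44 dBFS, reduced 10:1 to 0.5 dB above → -43.5 dBFS; +4 dB make-up → -39.5 dBFS.
Stage 3: -39.5 dBFS ≤ -7 dBFS, so stage 3 doesn't engage; output -39.5 dBFS.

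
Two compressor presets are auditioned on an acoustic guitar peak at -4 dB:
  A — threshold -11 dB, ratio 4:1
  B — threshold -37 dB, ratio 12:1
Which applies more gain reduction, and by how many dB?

B, by 25 dB

A: overshoot 7 dB → output overshoot 1.75 dB → GR 5.25 dB.
B: overshoot 33 dB → output overshoot 2.75 dB → GR 30.25 dB.
B applies 25 dB more gain reduction.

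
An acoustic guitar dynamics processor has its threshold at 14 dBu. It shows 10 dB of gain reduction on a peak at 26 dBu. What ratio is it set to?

Input overshoot = 26 − 14 = 12 dB.
Output overshoot = 12 − 10 = 2 dB.
Ratio = input overshoot / output overshoot = 12 / 2 = 6.

6:1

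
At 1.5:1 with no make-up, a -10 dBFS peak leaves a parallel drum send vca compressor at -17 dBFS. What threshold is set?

Input is 21 dB above T (since output overshoot × R = input overshoot: (-17 − T)·1.5 = -10 − T gives T = -31 dBFS).
Check: -31 + (-10 − (-31))/1.5 = -31 + 14 = -17 dBFS. ✓

-31 dBFS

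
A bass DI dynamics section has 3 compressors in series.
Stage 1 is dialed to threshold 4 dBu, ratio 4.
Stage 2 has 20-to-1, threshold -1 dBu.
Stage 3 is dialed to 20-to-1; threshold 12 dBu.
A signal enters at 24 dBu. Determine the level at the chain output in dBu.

Stage 1: 24 dBu is 20 dB over 4 dBu; at 4:1 that becomes 5 dB over, giving 9 dBu.
Stage 2: overshoot 10 dB → 10/20 = 0.5 dB → -0.5 dBu.
Stage 3: -0.5 dBu is at or below the 12 dBu threshold — no compression; output -0.5 dBu.

-0.5 dBu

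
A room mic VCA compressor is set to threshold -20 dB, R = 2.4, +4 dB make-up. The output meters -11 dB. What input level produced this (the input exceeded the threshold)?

-8 dB

Remove make-up: -11 − 4 = -15 dB.
The compressed level sits -15 − (-20) = 5 dB over threshold.
Before 2.4:1 compression the overshoot was 5 × 2.4 = 12 dB, so input = -20 + 12 = -8 dB.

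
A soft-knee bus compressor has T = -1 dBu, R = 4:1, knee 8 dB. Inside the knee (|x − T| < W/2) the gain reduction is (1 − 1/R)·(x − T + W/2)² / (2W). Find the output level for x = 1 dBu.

-0.6875 dBu

x − T + W/2 = 1 − (-1) + 4 = 6.
GR = (1 − 1/4) × 6² / 16 = 0.75 × 36 / 16 = 1.6875 dB.
Output = 1 − 1.6875 = -0.6875 dBu.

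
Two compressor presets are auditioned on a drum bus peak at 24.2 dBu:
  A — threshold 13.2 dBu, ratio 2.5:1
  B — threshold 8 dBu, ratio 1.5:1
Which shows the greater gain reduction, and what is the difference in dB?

A: GR = 11 − 11/2.5 = 6.6 dB.
B: GR = 16.2 − 16.2/1.5 = 5.4 dB.
A applies 1.2 dB more gain reduction.

A, by 1.2 dB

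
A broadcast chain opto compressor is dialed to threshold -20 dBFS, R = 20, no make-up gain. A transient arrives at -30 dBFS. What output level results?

-30 dBFS

-30 dBFS is 10 dB below the -20 dBFS threshold, so no gain reduction is applied.
Output = input = -30 dBFS.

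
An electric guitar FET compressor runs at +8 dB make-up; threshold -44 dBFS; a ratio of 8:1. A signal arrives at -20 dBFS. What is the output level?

-20 dBFS sits 24 dB over threshold.
8:1 compression reduces that to 24/8 = 3 dB over.
That puts the output at -41 dBFS; make-up adds 8 dB, giving -33 dBFS.

-33 dBFS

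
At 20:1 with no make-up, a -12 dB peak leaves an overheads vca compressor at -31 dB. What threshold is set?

Input is 20 dB above T (since output overshoot × R = input overshoot: (-31 − T)·20 = -12 − T gives T = -32 dB).
Check: -32 + (-12 − (-32))/20 = -32 + 1 = -31 dB. ✓

-32 dB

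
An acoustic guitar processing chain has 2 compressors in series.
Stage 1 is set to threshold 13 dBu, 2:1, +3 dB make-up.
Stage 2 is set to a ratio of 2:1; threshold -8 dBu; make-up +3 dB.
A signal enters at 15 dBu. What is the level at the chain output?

7.5 dBu

Stage 1: 15 dBu is 2 dB over 13 dBu; at 2:1 that becomes 1 dB over, giving 14 dBu; +3 dB make-up → 17 dBu.
Stage 2: 17 dBu is 25 dB over -8 dBu; at 2:1 that becomes 12.5 dB over, giving 4.5 dBu; +3 dB make-up → 7.5 dBu.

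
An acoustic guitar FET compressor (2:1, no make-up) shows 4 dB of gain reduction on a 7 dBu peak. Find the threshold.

Gain reduction = 7 − 3 = 4 dB; output overshoot = GR / (R − 1) = 4 / 1 = 4 dB.
Threshold = output − output overshoot = 3 − 4 = -1 dBu.

-1 dBu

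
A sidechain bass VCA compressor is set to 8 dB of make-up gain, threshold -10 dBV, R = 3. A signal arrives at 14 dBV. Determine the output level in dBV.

Overshoot: 14 − (-10) = 24 dB.
The 24 dB excess becomes 8 dB after 3:1 reduction.
So the level is -10 + 8 = -2 dBV; make-up adds 8 dB, giving 6 dBV.

6 dBV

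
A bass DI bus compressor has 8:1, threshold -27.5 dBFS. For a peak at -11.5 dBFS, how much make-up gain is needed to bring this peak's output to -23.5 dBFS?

2 dB

The peak compresses to -27.5 + 16/8 = -25.5 dBFS.
To reach -23.5 dBFS requires -23.5 − (-25.5) = 2 dB of make-up.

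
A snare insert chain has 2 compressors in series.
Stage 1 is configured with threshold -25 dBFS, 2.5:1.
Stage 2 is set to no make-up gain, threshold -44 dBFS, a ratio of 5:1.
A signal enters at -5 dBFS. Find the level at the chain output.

Stage 1: -5 dBFS is 20 dB over -25 dBFS; at 2.5:1 that becomes 8 dB over, giving -17 dBFS.
Stage 2: overshoot 27 dB → 27/5 = 5.4 dB → -38.6 dBFS.

-38.6 dBFS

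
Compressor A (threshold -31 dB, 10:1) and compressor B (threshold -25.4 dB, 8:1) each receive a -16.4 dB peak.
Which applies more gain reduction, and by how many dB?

A: overshoot 14.6 dB → output overshoot 1.46 dB → GR 13.14 dB.
B: overshoot 9 dB → output overshoot 1.125 dB → GR 7.875 dB.
A reduces 5.265 dB more.

A, by 5.265 dB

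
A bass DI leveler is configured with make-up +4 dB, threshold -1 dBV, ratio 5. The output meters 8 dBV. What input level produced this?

24 dBV

Remove make-up: 8 − 4 = 4 dBV.
That's 5 dB above the -1 dBV threshold.
Input overshoot = R × output overshoot = 25 dB → input = -1 + 25 = 24 dBV.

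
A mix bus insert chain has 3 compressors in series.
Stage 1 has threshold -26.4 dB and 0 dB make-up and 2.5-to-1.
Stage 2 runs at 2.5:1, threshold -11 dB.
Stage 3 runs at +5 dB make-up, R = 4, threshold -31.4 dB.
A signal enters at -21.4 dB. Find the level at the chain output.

-24.65 dB

Stage 1: -21.4 dB is 5 dB over -26.4 dB; at 2.5:1 that becomes 2 dB over, giving -24.4 dB.
Stage 2: below threshold (-24.4 ≤ -11); passes unchanged; output -24.4 dB.
Stage 3: 7 dB above -31.4 dB, reduced 4:1 to 1.75 dB above → -29.65 dB; +5 dB make-up → -24.65 dB.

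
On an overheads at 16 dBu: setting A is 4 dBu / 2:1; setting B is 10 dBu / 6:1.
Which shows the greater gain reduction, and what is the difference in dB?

A, by 1 dB

A: GR = 12 − 12/2 = 6 dB.
B: GR = 6 − 6/6 = 5 dB.
Difference: 1 dB in favour of A.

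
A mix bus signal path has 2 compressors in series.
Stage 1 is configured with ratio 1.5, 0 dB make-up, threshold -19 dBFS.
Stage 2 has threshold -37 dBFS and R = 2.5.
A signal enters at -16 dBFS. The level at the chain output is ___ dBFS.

-29 dBFS

Stage 1: overshoot 3 dB → 3/1.5 = 2 dB → -17 dBFS.
Stage 2: 20 dB above -37 dBFS, reduced 2.5:1 to 8 dB above → -29 dBFS.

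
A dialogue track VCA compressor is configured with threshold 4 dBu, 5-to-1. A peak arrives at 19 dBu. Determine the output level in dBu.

7 dBu

The input is 15 dB above the 4 dBu threshold.
The 15 dB excess becomes 3 dB after 5:1 reduction.
That puts the output at 7 dBu.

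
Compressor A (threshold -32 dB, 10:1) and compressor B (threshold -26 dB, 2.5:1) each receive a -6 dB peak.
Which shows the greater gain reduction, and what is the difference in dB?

A, by 11.4 dB

A: overshoot 26 dB → output overshoot 2.6 dB → GR 23.4 dB.
B: overshoot 20 dB → output overshoot 8 dB → GR 12 dB.
Difference: 11.4 dB in favour of A.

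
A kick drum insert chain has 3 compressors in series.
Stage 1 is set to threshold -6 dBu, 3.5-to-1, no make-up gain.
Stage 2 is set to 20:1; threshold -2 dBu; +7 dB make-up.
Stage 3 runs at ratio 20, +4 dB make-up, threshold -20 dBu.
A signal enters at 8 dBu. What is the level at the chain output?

-14.75 dBu

Stage 1: 14 dB above -6 dBu, reduced 3.5:1 to 4 dB above → -2 dBu.
Stage 2: -2 dBu is at or below the -2 dBu threshold — no compression; make-up brings it to 5 dBu.
Stage 3: 25 dB above -20 dBu, reduced 20:1 to 1.25 dB above → -18.75 dBu; +4 dB make-up → -14.75 dBu.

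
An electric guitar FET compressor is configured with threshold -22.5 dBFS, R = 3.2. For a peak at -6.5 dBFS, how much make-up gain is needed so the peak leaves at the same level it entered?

Without make-up, output = threshold + overshoot/3.2 = -22.5 + 5 = -17.5 dBFS.
Gap to target: 11 dB.

11 dB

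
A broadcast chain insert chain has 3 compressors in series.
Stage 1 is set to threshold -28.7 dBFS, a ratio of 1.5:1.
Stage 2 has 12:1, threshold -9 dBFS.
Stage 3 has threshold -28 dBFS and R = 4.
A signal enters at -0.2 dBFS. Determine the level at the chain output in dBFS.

-23.425 dBFS

Stage 1: 28.5 dB above -28.7 dBFS, reduced 1.5:1 to 19 dB above → -9.7 dBFS.
Stage 2: -9.7 dBFS ≤ -9 dBFS, so stage 2 doesn't engage; output -9.7 dBFS.
Stage 3: -9.7 dBFS is 18.3 dB over -28 dBFS; at 4:1 that becomes 4.575 dB over, giving -23.425 dBFS.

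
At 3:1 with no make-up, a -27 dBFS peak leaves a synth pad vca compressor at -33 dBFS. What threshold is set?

Gain reduction = -27 − (-33) = 6 dB; output overshoot = GR / (R − 1) = 6 / 2 = 3 dB.
Threshold = output − output overshoot = -33 − 3 = -36 dBFS.

-36 dBFS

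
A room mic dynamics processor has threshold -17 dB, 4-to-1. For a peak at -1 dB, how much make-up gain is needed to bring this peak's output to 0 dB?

The peak compresses to -17 + 16/4 = -13 dB.
To reach 0 dB requires 0 − (-13) = 13 dB of make-up.

13 dB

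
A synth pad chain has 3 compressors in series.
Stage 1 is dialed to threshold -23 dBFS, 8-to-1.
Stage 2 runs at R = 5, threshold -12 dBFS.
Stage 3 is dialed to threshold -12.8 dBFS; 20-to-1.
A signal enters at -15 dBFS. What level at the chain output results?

-22 dBFS

Stage 1: overshoot 8 dB → 8/8 = 1 dB → -22 dBFS.
Stage 2: below threshold (-22 ≤ -12); passes unchanged; output -22 dBFS.
Stage 3: -22 dBFS ≤ -12.8 dBFS, so stage 3 doesn't engage; output -22 dBFS.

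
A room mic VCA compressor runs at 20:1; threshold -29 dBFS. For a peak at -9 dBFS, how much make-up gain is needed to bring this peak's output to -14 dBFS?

Overshoot 20 dB → 20/20 = 1 dB after compression, so the compressed level is -29 + 1 = -28 dBFS.
Make-up = target − compressed = -14 − (-28) = 14 dB.

14 dB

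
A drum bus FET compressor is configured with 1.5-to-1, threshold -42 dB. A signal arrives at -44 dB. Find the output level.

-44 dB

-44 dB is 2 dB below the -42 dB threshold, so no gain reduction is applied.
Output = input = -44 dB.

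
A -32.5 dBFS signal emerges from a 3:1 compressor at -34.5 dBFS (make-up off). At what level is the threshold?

-35.5 dBFS

Input is 3 dB above T (since output overshoot × R = input overshoot: (-34.5 − T)·3 = -32.5 − T gives T = -35.5 dBFS).
Check: -35.5 + (-32.5 − (-35.5))/3 = -35.5 + 1 = -34.5 dBFS. ✓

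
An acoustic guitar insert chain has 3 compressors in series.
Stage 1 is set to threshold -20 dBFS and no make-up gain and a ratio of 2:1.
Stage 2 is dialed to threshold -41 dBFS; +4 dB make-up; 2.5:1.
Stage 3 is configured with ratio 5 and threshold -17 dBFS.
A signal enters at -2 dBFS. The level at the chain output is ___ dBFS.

Stage 1: overshoot 18 dB → 18/2 = 9 dB → -11 dBFS.
Stage 2: 30 dB above -41 dBFS, reduced 2.5:1 to 12 dB above → -29 dBFS; +4 dB make-up → -25 dBFS.
Stage 3: -25 dBFS ≤ -17 dBFS, so stage 3 doesn't engage; output -25 dBFS.

-25 dBFS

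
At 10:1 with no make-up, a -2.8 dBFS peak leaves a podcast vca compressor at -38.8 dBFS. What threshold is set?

-42.8 dBFS

Gain reduction = -2.8 − (-38.8) = 36 dB; output overshoot = GR / (R − 1) = 36 / 9 = 4 dB.
Threshold = output − output overshoot = -38.8 − 4 = -42.8 dBFS.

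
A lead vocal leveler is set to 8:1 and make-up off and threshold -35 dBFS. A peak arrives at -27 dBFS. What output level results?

-27 dBFS sits 8 dB over threshold.
8:1 compression reduces that to 8/8 = 1 dB over.
Output = -35 + 1 = -34 dBFS.

-34 dBFS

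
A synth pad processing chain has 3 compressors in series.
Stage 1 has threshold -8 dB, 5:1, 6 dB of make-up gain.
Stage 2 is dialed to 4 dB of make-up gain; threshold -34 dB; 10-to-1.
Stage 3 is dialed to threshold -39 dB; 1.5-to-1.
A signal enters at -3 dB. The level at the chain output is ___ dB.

-30.8 dB

Stage 1: 5 dB above -8 dB, reduced 5:1 to 1 dB above → -7 dB; +6 dB make-up → -1 dB.
Stage 2: 33 dB above -34 dB, reduced 10:1 to 3.3 dB above → -30.7 dB; +4 dB make-up → -26.7 dB.
Stage 3: overshoot 12.3 dB → 12.3/1.5 = 8.2 dB → -30.8 dB.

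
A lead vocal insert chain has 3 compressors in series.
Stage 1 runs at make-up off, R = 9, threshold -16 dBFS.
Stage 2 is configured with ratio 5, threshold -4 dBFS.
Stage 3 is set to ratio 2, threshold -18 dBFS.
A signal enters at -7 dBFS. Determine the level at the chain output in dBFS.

Stage 1: 9 dB above -16 dBFS, reduced 9:1 to 1 dB above → -15 dBFS.
Stage 2: below threshold (-15 ≤ -4); passes unchanged; output -15 dBFS.
Stage 3: overshoot 3 dB → 3/2 = 1.5 dB → -16.5 dBFS.

-16.5 dBFS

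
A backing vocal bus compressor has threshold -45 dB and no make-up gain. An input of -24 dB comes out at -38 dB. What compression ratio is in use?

3:1

Input overshoot = -24 − (-45) = 21 dB; output overshoot = -38 − (-45) = 7 dB.
Ratio = 21 / 7 = 3.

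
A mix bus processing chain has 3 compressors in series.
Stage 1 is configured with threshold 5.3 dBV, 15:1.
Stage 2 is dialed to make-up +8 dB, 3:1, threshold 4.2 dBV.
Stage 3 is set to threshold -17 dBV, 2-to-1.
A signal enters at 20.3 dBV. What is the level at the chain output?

-2.05 dBV

Stage 1: 15 dB above 5.3 dBV, reduced 15:1 to 1 dB above → 6.3 dBV.
Stage 2: overshoot 2.1 dB → 2.1/3 = 0.7 dB → 4.9 dBV; +8 dB make-up → 12.9 dBV.
Stage 3: 29.9 dB above -17 dBV, reduced 2:1 to 14.95 dB above → -2.05 dBV.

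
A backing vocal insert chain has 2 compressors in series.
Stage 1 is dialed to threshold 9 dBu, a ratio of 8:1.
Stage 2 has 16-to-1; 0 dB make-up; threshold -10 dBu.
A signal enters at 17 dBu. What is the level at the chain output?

-8.75 dBu

Stage 1: 8 dB above 9 dBu, reduced 8:1 to 1 dB above → 10 dBu.
Stage 2: 10 dBu is 20 dB over -10 dBu; at 16:1 that becomes 1.25 dB over, giving -8.75 dBu.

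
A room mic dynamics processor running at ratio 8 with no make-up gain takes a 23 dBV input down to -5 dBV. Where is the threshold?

Input is 32 dB above T (since output overshoot × R = input overshoot: (-5 − T)·8 = 23 − T gives T = -9 dBV).
Check: -9 + (23 − (-9))/8 = -9 + 4 = -5 dBV. ✓

-9 dBV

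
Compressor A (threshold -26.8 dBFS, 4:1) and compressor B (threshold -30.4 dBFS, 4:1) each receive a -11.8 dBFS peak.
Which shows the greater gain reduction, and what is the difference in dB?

A: 15 dB over, compressed to 3.75 dB over, so 11.25 dB of GR.
B: 18.6 dB over, compressed to 4.65 dB over, so 13.95 dB of GR.
B applies 2.7 dB more gain reduction.

B, by 2.7 dB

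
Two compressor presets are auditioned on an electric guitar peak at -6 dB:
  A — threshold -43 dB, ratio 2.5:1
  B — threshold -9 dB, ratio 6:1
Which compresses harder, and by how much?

A: 37 dB over, compressed to 14.8 dB over, so 22.2 dB of GR.
B: 3 dB over, compressed to 0.5 dB over, so 2.5 dB of GR.
Difference: 19.7 dB in favour of A.

A, by 19.7 dB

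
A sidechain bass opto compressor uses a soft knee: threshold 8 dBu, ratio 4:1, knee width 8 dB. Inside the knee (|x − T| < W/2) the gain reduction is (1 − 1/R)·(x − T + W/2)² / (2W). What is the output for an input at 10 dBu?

x − T + W/2 = 10 − 8 + 4 = 6.
GR = (1 − 1/4) × 6² / 16 = 0.75 × 36 / 16 = 1.6875 dB.
Output = 10 − 1.6875 = 8.3125 dBu.

8.3125 dBu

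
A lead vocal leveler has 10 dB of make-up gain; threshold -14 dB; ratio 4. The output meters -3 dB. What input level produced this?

-10 dB

Stripping the +10 dB make-up gives -13 dB at the gain stage.
The compressed level sits -13 − (-14) = 1 dB over threshold.
Undo the ratio: input overshoot = 1 × 4 = 4 dB, giving input = -10 dB.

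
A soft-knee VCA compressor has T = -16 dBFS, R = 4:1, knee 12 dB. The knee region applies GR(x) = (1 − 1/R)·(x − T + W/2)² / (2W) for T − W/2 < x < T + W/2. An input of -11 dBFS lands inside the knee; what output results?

-14.78125 dBFS

x − T + W/2 = -11 − (-16) + 6 = 11.
GR = (1 − 1/4) × 11² / 24 = 0.75 × 121 / 24 = 3.78125 dB.
Output = -11 − 3.78125 = -14.78125 dBFS.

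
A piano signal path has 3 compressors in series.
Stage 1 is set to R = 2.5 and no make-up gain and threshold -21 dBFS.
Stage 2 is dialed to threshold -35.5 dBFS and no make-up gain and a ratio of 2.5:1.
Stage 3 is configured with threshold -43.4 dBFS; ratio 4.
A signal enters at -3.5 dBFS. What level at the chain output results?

-39.275 dBFS

Stage 1: 17.5 dB above -21 dBFS, reduced 2.5:1 to 7 dB above → -14 dBFS.
Stage 2: 21.5 dB above -35.5 dBFS, reduced 2.5:1 to 8.6 dB above → -26.9 dBFS.
Stage 3: -26.9 dBFS is 16.5 dB over -43.4 dBFS; at 4:1 that becomes 4.125 dB over, giving -39.275 dBFS.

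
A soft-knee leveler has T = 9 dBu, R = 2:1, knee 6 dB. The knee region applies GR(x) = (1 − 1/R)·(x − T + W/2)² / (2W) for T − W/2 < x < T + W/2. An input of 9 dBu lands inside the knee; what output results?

x − T + W/2 = 9 − 9 + 3 = 3.
GR = (1 − 1/2) × 3² / 12 = 0.5 × 9 / 12 = 0.375 dB.
Output = 9 − 0.375 = 8.625 dBu.

8.625 dBu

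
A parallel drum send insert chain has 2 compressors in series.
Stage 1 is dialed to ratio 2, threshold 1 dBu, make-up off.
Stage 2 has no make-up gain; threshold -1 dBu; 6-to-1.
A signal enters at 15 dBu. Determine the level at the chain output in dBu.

Stage 1: 15 dBu is 14 dB over 1 dBu; at 2:1 that becomes 7 dB over, giving 8 dBu.
Stage 2: 8 dBu is 9 dB over -1 dBu; at 6:1 that becomes 1.5 dB over, giving 0.5 dBu.

0.5 dBu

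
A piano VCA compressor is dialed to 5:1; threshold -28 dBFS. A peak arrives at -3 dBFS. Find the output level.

-3 dBFS sits 25 dB over threshold.
5:1 compression reduces that to 25/5 = 5 dB over.
Output = -28 + 5 = -23 dBFS.

-23 dBFS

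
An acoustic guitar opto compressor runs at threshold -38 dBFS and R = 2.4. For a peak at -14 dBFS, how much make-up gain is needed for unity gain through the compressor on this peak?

Without make-up, output = threshold + overshoot/2.4 = -38 + 10 = -28 dBFS.
Gap to target: 14 dB.

14 dB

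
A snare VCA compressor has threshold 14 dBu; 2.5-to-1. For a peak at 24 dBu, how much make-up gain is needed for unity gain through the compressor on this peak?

6 dB

Overshoot 10 dB → 10/2.5 = 4 dB after compression, so the compressed level is 14 + 4 = 18 dBu.
Make-up = target − compressed = 24 − 18 = 6 dB.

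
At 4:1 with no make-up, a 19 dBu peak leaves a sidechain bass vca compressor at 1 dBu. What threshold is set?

-5 dBu

Let T be the threshold. Output overshoot = (input overshoot)/R, so 1 − T = (19 − T)/4.
4·(1 − T) = 19 − T → 3·T = 4 − 19 = -15.
T = -15/3 = -5 dBu.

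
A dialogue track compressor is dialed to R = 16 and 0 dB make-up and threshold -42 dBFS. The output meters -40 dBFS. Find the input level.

That's 2 dB above the -42 dBFS threshold.
Input overshoot = R × output overshoot = 32 dB → input = -42 + 32 = -10 dBFS.

-10 dBFS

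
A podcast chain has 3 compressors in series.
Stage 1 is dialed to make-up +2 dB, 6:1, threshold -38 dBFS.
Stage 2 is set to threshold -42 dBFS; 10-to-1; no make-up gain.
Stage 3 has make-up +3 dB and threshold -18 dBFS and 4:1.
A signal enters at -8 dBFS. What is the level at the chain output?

Stage 1: overshoot 30 dB → 30/6 = 5 dB → -33 dBFS; +2 dB make-up → -31 dBFS.
Stage 2: 11 dB above -42 dBFS, reduced 10:1 to 1.1 dB above → -40.9 dBFS.
Stage 3: -40.9 dBFS ≤ -18 dBFS, so stage 3 doesn't engage; make-up brings it to -37.9 dBFS.

-37.9 dBFS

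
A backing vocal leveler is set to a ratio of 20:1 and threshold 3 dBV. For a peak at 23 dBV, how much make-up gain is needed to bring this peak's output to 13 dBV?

9 dB

Overshoot 20 dB → 20/20 = 1 dB after compression, so the compressed level is 3 + 1 = 4 dBV.
Make-up = target − compressed = 13 − 4 = 9 dB.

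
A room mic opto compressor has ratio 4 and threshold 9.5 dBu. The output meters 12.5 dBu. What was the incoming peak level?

21.5 dBu

Post-compression overshoot = 12.5 − 9.5 = 3 dB.
Before 4:1 compression the overshoot was 3 × 4 = 12 dB, so input = 9.5 + 12 = 21.5 dBu.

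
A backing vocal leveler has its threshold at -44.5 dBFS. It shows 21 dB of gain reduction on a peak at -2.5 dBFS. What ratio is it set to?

Input overshoot = -2.5 − (-44.5) = 42 dB.
Output overshoot = 42 − 21 = 21 dB.
Ratio = input overshoot / output overshoot = 42 / 21 = 2.

2:1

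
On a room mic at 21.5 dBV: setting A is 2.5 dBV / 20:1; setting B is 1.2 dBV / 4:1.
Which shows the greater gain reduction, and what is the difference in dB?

A, by 2.825 dB

A: 19 dB over, compressed to 0.95 dB over, so 18.05 dB of GR.
B: 20.3 dB over, compressed to 5.075 dB over, so 15.225 dB of GR.
A applies 2.825 dB more gain reduction.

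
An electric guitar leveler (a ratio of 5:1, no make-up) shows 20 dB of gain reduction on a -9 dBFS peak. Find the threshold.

Let T be the threshold. Output overshoot = (input overshoot)/R, so -29 − T = (-9 − T)/5.
5·(-29 − T) = -9 − T → 4·T = -145 − (-9) = -136.
T = -136/4 = -34 dBFS.

-34 dBFS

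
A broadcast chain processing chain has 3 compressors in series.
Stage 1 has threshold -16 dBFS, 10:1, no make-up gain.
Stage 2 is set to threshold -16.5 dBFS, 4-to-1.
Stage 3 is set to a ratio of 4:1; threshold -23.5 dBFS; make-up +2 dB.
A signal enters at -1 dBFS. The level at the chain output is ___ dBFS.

Stage 1: 15 dB above -16 dBFS, reduced 10:1 to 1.5 dB above → -14.5 dBFS.
Stage 2: 2 dB above -16.5 dBFS, reduced 4:1 to 0.5 dB above → -16 dBFS.
Stage 3: 7.5 dB above -23.5 dBFS, reduced 4:1 to 1.875 dB above → -21.625 dBFS; +2 dB make-up → -19.625 dBFS.

-19.625 dBFS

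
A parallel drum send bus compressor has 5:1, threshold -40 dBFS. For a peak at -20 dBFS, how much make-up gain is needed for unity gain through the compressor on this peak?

16 dB

Without make-up, output = threshold + overshoot/5 = -40 + 4 = -36 dBFS.
Gap to target: 16 dB.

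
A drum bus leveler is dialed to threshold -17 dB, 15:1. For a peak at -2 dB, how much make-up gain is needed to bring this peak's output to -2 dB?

The peak compresses to -17 + 15/15 = -16 dB.
To reach -2 dB requires -2 − (-16) = 14 dB of make-up.

14 dB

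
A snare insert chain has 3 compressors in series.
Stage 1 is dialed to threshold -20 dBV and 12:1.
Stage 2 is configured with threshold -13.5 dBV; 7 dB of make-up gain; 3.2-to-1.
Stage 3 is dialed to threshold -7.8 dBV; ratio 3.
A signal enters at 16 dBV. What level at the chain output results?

Stage 1: overshoot 36 dB → 36/12 = 3 dB → -17 dBV.
Stage 2: below threshold (-17 ≤ -13.5); passes unchanged; make-up brings it to -10 dBV.
Stage 3: below threshold (-10 ≤ -7.8); passes unchanged; output -10 dBV.

-10 dBV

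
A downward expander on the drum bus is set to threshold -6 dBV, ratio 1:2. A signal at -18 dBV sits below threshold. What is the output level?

-30 dBV

Below threshold, a 1:2 expander applies gain = (2−1)×(T − x) of attenuation.
(2−1) × 12 = 12 dB, so output = -18 − 12 = -30 dBV.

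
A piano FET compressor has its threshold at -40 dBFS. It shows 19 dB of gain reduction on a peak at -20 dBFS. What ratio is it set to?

20:1

Input overshoot = -20 − (-40) = 20 dB.
Output overshoot = 20 − 19 = 1 dB.
Ratio = input overshoot / output overshoot = 20 / 1 = 20.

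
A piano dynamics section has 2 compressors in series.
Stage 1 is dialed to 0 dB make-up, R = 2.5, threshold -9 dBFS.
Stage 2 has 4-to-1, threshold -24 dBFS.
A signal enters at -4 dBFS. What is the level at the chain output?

-19.75 dBFS

Stage 1: overshoot 5 dB → 5/2.5 = 2 dB → -7 dBFS.
Stage 2: overshoot 17 dB → 17/4 = 4.25 dB → -19.75 dBFS.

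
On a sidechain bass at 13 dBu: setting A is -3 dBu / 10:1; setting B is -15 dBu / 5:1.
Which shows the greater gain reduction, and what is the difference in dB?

A: overshoot 16 dB → output overshoot 1.6 dB → GR 14.4 dB.
B: overshoot 28 dB → output overshoot 5.6 dB → GR 22.4 dB.
B applies 8 dB more gain reduction.

B, by 8 dB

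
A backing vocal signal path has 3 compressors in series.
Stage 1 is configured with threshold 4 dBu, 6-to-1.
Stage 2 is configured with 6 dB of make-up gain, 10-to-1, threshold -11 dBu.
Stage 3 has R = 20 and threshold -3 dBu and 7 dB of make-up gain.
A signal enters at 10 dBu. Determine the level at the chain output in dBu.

Stage 1: 10 dBu is 6 dB over 4 dBu; at 6:1 that becomes 1 dB over, giving 5 dBu.
Stage 2: overshoot 16 dB → 16/10 = 1.6 dB → -9.4 dBu; +6 dB make-up → -3.4 dBu.
Stage 3: below threshold (-3.4 ≤ -3); passes unchanged; make-up brings it to 3.6 dBu.

3.6 dBu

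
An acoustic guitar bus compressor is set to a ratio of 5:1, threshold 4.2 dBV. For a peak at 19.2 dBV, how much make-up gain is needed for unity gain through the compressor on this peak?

12 dB

The peak compresses to 4.2 + 15/5 = 7.2 dBV.
To reach 19.2 dBV requires 19.2 − 7.2 = 12 dB of make-up.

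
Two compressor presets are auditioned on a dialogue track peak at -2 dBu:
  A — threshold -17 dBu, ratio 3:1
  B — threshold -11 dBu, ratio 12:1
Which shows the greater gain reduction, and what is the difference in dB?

A, by 1.75 dB

A: GR = 15 − 15/3 = 10 dB.
B: GR = 9 − 9/12 = 8.25 dB.
Difference: 1.75 dB in favour of A.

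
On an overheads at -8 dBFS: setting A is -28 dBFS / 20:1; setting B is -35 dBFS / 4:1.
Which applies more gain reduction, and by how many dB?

B, by 1.25 dB

A: GR = 20 − 20/20 = 19 dB.
B: GR = 27 − 27/4 = 20.25 dB.
B applies 1.25 dB more gain reduction.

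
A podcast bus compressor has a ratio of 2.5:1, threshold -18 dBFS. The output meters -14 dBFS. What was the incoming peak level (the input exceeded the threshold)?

Post-compression overshoot = -14 − (-18) = 4 dB.
Undo the ratio: input overshoot = 4 × 2.5 = 10 dB, giving input = -8 dBFS.

-8 dBFS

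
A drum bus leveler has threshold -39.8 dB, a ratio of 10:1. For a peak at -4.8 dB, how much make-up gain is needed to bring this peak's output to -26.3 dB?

Overshoot 35 dB → 35/10 = 3.5 dB after compression, so the compressed level is -39.8 + 3.5 = -36.3 dB.
Make-up = target − compressed = -26.3 − (-36.3) = 10 dB.

10 dB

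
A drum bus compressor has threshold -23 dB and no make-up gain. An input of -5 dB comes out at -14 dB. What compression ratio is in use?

2:1

Input overshoot = -5 − (-23) = 18 dB; output overshoot = -14 − (-23) = 9 dB.
Ratio = 18 / 9 = 2.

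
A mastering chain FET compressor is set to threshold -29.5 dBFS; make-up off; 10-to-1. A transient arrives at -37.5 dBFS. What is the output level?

-37.5 dBFS is 8 dB below the -29.5 dBFS threshold, so no gain reduction is applied.
Output = input = -37.5 dBFS.

-37.5 dBFS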